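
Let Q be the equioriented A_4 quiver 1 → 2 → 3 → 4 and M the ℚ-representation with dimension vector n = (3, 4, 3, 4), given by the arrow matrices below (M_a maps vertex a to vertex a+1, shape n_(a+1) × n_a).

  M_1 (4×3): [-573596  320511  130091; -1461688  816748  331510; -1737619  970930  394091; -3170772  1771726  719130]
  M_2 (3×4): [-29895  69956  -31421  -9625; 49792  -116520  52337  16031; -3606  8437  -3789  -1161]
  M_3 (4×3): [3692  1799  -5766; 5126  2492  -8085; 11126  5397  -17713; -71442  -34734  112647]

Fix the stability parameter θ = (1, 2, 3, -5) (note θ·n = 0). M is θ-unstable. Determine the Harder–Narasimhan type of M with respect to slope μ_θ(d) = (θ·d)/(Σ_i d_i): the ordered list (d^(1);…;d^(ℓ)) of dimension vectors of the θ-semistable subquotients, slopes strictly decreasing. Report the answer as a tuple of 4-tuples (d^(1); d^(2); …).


Interval decomposition of M: I[1,3], I[1,4]^2, I[2,2], I[4,4]^2.
HN type (ℓ=5): μ^(1)=3; μ^(2)=2; μ^(3)=1; μ^(4)=1/4; μ^(5)=-5

((0, 0, 1, 0); (0, 2, 0, 0); (1, 0, 0, 0); (2, 2, 2, 2); (0, 0, 0, 2))


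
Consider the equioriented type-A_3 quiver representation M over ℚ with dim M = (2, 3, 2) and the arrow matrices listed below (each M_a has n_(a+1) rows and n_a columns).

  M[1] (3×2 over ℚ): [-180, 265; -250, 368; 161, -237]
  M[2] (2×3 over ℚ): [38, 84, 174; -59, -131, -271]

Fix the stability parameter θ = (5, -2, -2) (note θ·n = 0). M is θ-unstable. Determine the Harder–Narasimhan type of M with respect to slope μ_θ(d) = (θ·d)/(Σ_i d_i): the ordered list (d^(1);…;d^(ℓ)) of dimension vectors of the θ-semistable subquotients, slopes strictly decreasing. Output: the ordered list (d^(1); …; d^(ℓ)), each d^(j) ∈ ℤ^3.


Via rank(M_{q-1}∘⋯∘M_p): M ≅ I[1,2], I[1,3], I[2,3].
μ_θ-semistable layers: μ^(1)=3/2; μ^(2)=1/3; μ^(3)=-2

((1, 1, 0); (1, 1, 1); (0, 1, 1))


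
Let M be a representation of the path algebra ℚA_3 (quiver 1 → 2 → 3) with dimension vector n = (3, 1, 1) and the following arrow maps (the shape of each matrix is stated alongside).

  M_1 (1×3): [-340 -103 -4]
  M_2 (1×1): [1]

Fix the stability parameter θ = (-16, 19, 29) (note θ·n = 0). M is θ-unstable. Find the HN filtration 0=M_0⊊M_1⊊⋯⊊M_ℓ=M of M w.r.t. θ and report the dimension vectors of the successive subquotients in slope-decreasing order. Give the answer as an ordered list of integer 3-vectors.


Via rank(M_{q-1}∘⋯∘M_p): M ≅ I[1,1]^2, I[1,3].
μ_θ-semistable layers: μ^(1)=29; μ^(2)=19; μ^(3)=-16

((0, 0, 1); (0, 1, 0); (3, 0, 0))


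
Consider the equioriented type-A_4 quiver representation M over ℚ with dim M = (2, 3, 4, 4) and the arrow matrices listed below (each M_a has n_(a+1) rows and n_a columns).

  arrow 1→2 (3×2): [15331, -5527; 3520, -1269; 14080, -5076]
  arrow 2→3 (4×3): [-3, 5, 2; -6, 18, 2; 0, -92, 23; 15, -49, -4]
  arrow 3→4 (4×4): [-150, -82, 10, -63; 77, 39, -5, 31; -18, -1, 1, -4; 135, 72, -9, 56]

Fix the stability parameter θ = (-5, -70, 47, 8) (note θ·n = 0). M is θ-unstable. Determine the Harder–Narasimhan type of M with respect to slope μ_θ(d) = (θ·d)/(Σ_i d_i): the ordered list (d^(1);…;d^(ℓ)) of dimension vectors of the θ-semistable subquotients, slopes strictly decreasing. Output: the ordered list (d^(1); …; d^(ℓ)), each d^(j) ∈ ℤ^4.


Interval decomposition of M: I[1,2], I[1,4], I[2,4], I[3,4]^2.
HN type (ℓ=3): μ^(1)=55/2; μ^(2)=-75/2; μ^(3)=-70

((0, 0, 4, 4); (2, 2, 0, 0); (0, 1, 0, 0))


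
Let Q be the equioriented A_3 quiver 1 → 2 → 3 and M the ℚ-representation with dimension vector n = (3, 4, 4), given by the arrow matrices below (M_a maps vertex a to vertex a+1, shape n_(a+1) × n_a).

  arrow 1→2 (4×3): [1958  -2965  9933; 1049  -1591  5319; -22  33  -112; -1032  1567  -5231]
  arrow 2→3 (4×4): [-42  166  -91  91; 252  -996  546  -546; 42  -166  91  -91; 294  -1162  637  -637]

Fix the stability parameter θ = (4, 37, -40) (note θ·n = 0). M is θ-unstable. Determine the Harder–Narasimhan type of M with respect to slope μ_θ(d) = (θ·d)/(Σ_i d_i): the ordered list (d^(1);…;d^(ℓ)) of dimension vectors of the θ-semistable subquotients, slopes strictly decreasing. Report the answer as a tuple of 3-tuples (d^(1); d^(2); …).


Interval decomposition of M: I[1,2]^2, I[1,3], I[2,2], I[3,3]^3.
HN type (ℓ=4): μ^(1)=37; μ^(2)=4; μ^(3)=1/3; μ^(4)=-40

((0, 3, 0); (2, 0, 0); (1, 1, 1); (0, 0, 3))


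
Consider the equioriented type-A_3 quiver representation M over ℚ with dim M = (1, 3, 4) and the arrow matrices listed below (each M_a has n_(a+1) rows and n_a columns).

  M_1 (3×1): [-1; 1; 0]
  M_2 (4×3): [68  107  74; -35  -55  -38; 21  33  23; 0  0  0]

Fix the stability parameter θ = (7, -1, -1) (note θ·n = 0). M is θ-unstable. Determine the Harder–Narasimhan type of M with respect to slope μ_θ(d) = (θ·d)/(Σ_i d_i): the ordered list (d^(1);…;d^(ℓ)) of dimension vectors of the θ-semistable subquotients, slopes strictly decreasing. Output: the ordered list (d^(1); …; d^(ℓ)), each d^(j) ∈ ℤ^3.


Barcode: M ≅ I[1,3], I[2,3]^2, I[3,3]. HN layers by μ_θ (2 steps, strictly decreasing):
  μ^(1)=5/3; μ^(2)=-1

((1, 1, 1); (0, 2, 3))


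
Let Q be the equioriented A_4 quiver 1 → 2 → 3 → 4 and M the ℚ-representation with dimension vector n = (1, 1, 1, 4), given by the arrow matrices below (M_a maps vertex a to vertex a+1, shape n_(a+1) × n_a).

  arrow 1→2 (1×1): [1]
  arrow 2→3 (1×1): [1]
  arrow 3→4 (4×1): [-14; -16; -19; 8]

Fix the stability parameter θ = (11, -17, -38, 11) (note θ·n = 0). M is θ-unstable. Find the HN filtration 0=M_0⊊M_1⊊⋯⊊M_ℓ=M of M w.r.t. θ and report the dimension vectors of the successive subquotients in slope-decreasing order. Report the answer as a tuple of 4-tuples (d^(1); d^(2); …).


Via rank(M_{q-1}∘⋯∘M_p): M ≅ I[1,4], I[4,4]^3.
μ_θ-semistable layers: μ^(1)=11; μ^(2)=-44/3

((0, 0, 0, 4); (1, 1, 1, 0))


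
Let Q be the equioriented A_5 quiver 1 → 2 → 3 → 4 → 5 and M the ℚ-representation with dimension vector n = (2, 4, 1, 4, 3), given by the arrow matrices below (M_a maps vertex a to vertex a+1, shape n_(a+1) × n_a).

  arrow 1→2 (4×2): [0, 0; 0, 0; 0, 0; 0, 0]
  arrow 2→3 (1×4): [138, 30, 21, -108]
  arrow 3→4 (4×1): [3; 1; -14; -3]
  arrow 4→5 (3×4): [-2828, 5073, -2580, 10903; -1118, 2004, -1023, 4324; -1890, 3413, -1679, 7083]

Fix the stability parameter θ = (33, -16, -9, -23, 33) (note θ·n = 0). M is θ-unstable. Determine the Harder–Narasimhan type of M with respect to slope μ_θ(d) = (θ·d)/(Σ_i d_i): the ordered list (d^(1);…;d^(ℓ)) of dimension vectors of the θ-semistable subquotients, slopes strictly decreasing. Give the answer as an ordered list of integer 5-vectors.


Interval decomposition of M: I[1,1]^2, I[2,2]^3, I[2,4], I[4,4], I[4,5]^2, I[5,5].
HN type (ℓ=3): μ^(1)=33; μ^(2)=-16; μ^(3)=-23

((2, 0, 0, 0, 3); (0, 4, 1, 1, 0); (0, 0, 0, 3, 0))


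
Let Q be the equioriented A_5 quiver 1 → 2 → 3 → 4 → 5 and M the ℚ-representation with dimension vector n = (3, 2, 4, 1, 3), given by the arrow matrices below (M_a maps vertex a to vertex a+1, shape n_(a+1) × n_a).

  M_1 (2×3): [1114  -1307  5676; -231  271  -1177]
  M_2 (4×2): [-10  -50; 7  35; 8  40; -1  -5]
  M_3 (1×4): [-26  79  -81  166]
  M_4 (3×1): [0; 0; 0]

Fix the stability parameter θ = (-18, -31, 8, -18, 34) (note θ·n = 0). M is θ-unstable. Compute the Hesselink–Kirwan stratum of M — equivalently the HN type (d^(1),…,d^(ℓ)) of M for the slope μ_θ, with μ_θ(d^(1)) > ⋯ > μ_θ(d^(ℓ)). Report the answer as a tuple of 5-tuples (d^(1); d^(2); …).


Via rank(M_{q-1}∘⋯∘M_p): M ≅ I[1,1], I[1,2], I[1,4], I[3,3]^3, I[5,5]^3.
μ_θ-semistable layers: μ^(1)=34; μ^(2)=8; μ^(3)=-5; μ^(4)=-18; μ^(5)=-49/2

((0, 0, 0, 0, 3); (0, 0, 3, 0, 0); (0, 0, 1, 1, 0); (1, 0, 0, 0, 0); (2, 2, 0, 0, 0))


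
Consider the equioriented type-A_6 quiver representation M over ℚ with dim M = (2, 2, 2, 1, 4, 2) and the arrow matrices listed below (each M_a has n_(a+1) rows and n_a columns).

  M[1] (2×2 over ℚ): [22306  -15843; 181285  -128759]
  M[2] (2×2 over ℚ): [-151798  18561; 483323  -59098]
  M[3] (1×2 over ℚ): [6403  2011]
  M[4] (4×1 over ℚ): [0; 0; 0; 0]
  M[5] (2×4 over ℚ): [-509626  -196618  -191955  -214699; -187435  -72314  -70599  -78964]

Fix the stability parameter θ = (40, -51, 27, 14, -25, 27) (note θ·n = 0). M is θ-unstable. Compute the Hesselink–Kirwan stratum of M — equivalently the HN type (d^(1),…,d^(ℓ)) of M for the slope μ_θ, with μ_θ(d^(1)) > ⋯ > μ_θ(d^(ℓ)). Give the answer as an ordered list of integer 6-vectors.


Barcode: M ≅ I[1,3], I[1,4], I[5,5]^2, I[5,6]^2. HN layers by μ_θ (4 steps, strictly decreasing):
  μ^(1)=27; μ^(2)=41/2; μ^(3)=-11/2; μ^(4)=-25

((0, 0, 1, 0, 0, 2); (0, 0, 1, 1, 0, 0); (2, 2, 0, 0, 0, 0); (0, 0, 0, 0, 4, 0))


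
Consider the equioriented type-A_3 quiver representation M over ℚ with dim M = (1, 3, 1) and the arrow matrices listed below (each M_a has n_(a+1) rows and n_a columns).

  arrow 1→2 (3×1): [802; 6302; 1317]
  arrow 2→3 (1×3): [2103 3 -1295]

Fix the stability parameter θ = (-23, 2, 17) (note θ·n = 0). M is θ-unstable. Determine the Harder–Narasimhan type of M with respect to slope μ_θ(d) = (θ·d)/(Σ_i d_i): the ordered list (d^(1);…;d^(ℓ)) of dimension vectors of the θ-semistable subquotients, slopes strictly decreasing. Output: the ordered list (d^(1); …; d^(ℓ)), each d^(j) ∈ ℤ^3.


Barcode: M ≅ I[1,3], I[2,2]^2. HN layers by μ_θ (3 steps, strictly decreasing):
  μ^(1)=17; μ^(2)=2; μ^(3)=-23

((0, 0, 1); (0, 3, 0); (1, 0, 0))


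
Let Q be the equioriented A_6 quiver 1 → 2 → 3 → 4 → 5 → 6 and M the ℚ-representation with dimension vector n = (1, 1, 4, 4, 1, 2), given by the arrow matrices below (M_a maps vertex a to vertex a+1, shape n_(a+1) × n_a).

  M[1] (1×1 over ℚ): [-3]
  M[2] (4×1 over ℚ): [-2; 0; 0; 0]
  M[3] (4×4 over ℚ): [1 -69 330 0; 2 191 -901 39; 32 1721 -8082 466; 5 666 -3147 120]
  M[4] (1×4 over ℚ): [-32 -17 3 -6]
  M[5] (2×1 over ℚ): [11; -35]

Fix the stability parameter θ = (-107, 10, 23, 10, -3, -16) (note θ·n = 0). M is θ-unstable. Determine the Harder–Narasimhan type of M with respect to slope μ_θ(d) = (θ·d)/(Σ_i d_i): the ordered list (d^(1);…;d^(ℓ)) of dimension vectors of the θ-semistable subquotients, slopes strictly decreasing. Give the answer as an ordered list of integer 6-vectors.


Interval decomposition of M: I[1,4], I[3,4]^2, I[3,6], I[6,6].
HN type (ℓ=5): μ^(1)=33/2; μ^(2)=10; μ^(3)=7/2; μ^(4)=-16; μ^(5)=-107

((0, 0, 3, 3, 0, 0); (0, 1, 0, 0, 0, 0); (0, 0, 1, 1, 1, 1); (0, 0, 0, 0, 0, 1); (1, 0, 0, 0, 0, 0))


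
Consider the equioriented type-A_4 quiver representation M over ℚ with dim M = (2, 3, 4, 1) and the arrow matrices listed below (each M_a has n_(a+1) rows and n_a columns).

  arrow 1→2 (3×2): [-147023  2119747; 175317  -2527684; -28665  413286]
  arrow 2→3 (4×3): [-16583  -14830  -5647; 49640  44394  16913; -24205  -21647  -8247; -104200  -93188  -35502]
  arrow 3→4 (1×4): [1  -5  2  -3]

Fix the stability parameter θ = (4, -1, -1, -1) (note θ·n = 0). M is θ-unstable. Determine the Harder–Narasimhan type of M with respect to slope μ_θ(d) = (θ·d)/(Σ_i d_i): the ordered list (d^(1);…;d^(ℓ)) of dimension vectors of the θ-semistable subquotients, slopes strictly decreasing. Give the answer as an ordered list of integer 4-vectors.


Barcode: M ≅ I[1,3], I[1,4], I[2,3], I[3,3]. HN layers by μ_θ (3 steps, strictly decreasing):
  μ^(1)=2/3; μ^(2)=1/4; μ^(3)=-1

((1, 1, 1, 0); (1, 1, 1, 1); (0, 1, 2, 0))


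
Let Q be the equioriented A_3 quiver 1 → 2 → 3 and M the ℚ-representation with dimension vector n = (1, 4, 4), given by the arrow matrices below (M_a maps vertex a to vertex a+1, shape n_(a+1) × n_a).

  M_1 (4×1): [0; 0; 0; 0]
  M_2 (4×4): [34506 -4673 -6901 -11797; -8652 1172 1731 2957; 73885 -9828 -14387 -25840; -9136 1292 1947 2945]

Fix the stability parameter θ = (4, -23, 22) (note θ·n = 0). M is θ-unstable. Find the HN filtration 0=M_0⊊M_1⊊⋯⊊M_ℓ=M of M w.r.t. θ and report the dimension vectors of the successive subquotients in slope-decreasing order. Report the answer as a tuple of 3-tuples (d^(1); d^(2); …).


Via rank(M_{q-1}∘⋯∘M_p): M ≅ I[1,1], I[2,2], I[2,3]^3, I[3,3].
μ_θ-semistable layers: μ^(1)=22; μ^(2)=4; μ^(3)=-23

((0, 0, 4); (1, 0, 0); (0, 4, 0))


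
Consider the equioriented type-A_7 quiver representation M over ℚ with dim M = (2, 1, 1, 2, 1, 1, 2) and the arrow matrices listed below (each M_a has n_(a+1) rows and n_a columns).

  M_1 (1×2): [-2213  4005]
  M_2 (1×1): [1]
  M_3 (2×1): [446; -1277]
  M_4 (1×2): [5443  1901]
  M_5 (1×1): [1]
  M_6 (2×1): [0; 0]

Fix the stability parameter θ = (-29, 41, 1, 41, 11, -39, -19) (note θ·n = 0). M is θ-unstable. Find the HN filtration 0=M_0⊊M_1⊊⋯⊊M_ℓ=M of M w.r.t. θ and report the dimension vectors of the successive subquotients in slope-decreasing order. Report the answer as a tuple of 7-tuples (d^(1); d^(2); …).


Interval decomposition of M: I[1,1], I[1,6], I[4,4], I[7,7]^2.
HN type (ℓ=4): μ^(1)=41; μ^(2)=11; μ^(3)=-19; μ^(4)=-29

((0, 0, 0, 1, 0, 0, 0); (0, 1, 1, 1, 1, 1, 0); (0, 0, 0, 0, 0, 0, 2); (2, 0, 0, 0, 0, 0, 0))


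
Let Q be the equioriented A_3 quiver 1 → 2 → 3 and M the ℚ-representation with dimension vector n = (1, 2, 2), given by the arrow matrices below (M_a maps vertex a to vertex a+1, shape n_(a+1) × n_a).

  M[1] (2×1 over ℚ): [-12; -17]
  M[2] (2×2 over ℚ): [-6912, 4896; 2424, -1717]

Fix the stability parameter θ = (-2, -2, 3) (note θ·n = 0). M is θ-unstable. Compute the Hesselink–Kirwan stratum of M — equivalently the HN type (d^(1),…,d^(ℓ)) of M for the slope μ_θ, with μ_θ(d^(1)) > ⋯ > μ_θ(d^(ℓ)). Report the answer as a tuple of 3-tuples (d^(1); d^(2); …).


Via rank(M_{q-1}∘⋯∘M_p): M ≅ I[1,3], I[2,2], I[3,3].
μ_θ-semistable layers: μ^(1)=3; μ^(2)=-2

((0, 0, 2); (1, 2, 0))


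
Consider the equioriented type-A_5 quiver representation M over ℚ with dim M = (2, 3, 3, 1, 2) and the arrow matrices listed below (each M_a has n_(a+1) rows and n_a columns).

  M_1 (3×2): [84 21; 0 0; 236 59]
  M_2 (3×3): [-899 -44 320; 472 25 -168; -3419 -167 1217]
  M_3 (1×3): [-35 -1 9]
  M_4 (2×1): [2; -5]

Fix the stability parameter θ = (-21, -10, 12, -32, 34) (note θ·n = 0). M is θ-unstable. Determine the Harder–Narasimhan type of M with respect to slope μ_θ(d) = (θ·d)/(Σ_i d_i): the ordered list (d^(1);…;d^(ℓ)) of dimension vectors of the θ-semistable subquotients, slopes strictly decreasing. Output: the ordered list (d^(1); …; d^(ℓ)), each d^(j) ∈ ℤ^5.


Barcode: M ≅ I[1,1], I[1,5], I[2,3]^2, I[5,5]. HN layers by μ_θ (4 steps, strictly decreasing):
  μ^(1)=34; μ^(2)=12; μ^(3)=-10; μ^(4)=-21

((0, 0, 0, 0, 2); (0, 0, 2, 0, 0); (0, 3, 1, 1, 0); (2, 0, 0, 0, 0))


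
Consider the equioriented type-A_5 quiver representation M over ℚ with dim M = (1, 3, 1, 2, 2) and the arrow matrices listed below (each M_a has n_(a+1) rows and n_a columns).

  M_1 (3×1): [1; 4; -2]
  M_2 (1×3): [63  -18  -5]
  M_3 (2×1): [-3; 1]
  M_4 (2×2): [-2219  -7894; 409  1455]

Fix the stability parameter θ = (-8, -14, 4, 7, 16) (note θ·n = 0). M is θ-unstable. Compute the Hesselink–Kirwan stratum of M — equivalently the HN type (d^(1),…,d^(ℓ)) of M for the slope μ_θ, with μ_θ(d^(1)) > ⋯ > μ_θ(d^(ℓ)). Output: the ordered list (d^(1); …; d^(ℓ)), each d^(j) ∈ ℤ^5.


Interval decomposition of M: I[1,5], I[2,2]^2, I[4,5].
HN type (ℓ=5): μ^(1)=16; μ^(2)=7; μ^(3)=4; μ^(4)=-11; μ^(5)=-14

((0, 0, 0, 0, 2); (0, 0, 0, 2, 0); (0, 0, 1, 0, 0); (1, 1, 0, 0, 0); (0, 2, 0, 0, 0))


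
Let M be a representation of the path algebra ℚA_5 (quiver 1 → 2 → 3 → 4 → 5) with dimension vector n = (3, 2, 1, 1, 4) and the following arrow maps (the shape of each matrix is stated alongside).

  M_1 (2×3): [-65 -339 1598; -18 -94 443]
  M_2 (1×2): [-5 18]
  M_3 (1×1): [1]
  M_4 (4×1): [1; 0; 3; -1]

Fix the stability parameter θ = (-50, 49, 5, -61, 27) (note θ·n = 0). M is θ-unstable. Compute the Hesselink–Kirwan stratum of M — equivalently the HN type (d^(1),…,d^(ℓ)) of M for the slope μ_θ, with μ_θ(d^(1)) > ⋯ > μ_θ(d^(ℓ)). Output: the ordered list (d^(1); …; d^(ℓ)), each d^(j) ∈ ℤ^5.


Barcode: M ≅ I[1,1], I[1,2], I[1,5], I[5,5]^3. HN layers by μ_θ (4 steps, strictly decreasing):
  μ^(1)=49; μ^(2)=27; μ^(3)=-7/3; μ^(4)=-50

((0, 1, 0, 0, 0); (0, 0, 0, 0, 4); (0, 1, 1, 1, 0); (3, 0, 0, 0, 0))


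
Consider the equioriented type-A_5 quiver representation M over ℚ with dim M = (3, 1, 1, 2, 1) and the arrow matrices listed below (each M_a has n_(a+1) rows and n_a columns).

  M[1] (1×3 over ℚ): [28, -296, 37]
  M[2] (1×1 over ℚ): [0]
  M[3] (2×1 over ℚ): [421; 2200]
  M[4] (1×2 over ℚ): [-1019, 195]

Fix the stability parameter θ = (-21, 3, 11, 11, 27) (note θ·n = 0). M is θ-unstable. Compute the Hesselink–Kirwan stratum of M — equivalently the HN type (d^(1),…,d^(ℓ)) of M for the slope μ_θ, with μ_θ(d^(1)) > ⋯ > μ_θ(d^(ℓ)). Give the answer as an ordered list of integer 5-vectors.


Barcode: M ≅ I[1,1]^2, I[1,2], I[3,5], I[4,4]. HN layers by μ_θ (4 steps, strictly decreasing):
  μ^(1)=27; μ^(2)=11; μ^(3)=3; μ^(4)=-21

((0, 0, 0, 0, 1); (0, 0, 1, 2, 0); (0, 1, 0, 0, 0); (3, 0, 0, 0, 0))


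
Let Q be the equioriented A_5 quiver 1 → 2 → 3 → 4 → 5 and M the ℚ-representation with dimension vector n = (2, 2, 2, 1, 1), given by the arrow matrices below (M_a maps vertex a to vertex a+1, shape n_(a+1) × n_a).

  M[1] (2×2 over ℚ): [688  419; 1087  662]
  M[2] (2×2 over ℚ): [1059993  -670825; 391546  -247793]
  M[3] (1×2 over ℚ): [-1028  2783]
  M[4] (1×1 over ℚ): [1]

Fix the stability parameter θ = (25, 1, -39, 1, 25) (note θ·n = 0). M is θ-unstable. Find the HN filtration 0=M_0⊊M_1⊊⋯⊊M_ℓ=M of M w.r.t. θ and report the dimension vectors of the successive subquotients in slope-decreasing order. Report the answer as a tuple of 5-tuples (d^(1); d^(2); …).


Barcode: M ≅ I[1,3], I[1,5]. HN layers by μ_θ (3 steps, strictly decreasing):
  μ^(1)=25; μ^(2)=1; μ^(3)=-13/3

((0, 0, 0, 0, 1); (0, 0, 0, 1, 0); (2, 2, 2, 0, 0))


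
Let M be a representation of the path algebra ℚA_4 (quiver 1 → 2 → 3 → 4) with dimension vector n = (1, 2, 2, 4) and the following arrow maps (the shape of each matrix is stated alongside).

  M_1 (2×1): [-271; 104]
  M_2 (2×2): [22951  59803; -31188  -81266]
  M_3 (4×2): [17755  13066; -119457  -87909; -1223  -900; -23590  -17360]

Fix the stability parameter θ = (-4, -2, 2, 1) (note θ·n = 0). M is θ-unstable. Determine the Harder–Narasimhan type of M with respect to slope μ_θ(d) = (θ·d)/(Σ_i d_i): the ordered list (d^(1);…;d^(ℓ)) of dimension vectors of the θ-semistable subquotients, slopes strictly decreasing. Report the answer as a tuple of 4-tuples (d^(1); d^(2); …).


Interval decomposition of M: I[1,4], I[2,4], I[4,4]^2.
HN type (ℓ=4): μ^(1)=3/2; μ^(2)=1; μ^(3)=-2; μ^(4)=-4

((0, 0, 2, 2); (0, 0, 0, 2); (0, 2, 0, 0); (1, 0, 0, 0))


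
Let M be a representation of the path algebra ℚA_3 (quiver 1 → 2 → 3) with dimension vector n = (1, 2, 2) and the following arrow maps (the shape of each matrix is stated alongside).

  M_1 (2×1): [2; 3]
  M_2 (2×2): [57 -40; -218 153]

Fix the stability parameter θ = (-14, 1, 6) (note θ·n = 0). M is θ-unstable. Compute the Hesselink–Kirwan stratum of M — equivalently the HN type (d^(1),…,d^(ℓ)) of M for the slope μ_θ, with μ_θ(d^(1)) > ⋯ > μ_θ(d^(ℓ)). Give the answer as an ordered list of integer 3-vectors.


Interval decomposition of M: I[1,3], I[2,3].
HN type (ℓ=3): μ^(1)=6; μ^(2)=1; μ^(3)=-14

((0, 0, 2); (0, 2, 0); (1, 0, 0))


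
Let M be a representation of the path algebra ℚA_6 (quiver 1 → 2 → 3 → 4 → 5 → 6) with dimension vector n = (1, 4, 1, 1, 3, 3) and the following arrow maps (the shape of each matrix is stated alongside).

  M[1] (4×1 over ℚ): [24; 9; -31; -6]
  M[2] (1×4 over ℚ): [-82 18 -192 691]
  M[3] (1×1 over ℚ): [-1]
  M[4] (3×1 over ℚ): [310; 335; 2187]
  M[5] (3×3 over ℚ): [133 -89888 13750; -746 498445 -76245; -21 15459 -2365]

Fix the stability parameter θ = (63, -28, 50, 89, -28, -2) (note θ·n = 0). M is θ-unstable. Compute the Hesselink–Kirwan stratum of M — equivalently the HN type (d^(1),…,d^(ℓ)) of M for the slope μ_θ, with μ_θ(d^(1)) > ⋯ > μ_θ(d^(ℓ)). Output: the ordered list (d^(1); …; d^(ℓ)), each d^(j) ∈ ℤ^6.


Via rank(M_{q-1}∘⋯∘M_p): M ≅ I[1,2], I[2,2]^2, I[2,5], I[5,6]^2, I[6,6].
μ_θ-semistable layers: μ^(1)=37; μ^(2)=35/2; μ^(3)=-2; μ^(4)=-28

((0, 0, 1, 1, 1, 0); (1, 1, 0, 0, 0, 0); (0, 0, 0, 0, 0, 3); (0, 3, 0, 0, 2, 0))


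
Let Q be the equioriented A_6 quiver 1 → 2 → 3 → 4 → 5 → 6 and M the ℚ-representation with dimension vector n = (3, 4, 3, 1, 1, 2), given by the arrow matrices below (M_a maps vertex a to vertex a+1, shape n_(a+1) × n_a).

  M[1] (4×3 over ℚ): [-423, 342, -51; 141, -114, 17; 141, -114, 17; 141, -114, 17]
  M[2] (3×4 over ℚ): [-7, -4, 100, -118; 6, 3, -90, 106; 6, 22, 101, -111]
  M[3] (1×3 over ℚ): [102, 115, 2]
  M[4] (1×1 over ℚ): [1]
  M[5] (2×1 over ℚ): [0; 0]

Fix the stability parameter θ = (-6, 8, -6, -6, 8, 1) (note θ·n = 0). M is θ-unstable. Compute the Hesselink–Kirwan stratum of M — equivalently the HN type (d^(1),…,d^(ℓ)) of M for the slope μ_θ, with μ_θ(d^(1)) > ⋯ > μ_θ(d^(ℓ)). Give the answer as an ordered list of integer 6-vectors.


Via rank(M_{q-1}∘⋯∘M_p): M ≅ I[1,1]^2, I[1,5], I[2,2], I[2,3]^2, I[6,6]^2.
μ_θ-semistable layers: μ^(1)=8; μ^(2)=1; μ^(3)=-4/3; μ^(4)=-6

((0, 1, 0, 0, 1, 0); (0, 2, 2, 0, 0, 2); (0, 1, 1, 1, 0, 0); (3, 0, 0, 0, 0, 0))


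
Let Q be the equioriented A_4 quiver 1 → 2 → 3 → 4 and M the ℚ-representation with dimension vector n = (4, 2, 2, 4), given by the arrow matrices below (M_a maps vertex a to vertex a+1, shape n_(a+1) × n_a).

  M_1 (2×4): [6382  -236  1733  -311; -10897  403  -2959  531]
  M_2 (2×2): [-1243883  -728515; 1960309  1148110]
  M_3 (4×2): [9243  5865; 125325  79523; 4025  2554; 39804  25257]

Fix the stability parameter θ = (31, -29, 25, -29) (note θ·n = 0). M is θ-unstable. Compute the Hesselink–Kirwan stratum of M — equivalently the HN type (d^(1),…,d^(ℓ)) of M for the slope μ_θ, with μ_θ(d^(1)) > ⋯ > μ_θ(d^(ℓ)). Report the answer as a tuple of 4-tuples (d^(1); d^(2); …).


Via rank(M_{q-1}∘⋯∘M_p): M ≅ I[1,1]^2, I[1,4]^2, I[4,4]^2.
μ_θ-semistable layers: μ^(1)=31; μ^(2)=-1/2; μ^(3)=-29

((2, 0, 0, 0); (2, 2, 2, 2); (0, 0, 0, 2))


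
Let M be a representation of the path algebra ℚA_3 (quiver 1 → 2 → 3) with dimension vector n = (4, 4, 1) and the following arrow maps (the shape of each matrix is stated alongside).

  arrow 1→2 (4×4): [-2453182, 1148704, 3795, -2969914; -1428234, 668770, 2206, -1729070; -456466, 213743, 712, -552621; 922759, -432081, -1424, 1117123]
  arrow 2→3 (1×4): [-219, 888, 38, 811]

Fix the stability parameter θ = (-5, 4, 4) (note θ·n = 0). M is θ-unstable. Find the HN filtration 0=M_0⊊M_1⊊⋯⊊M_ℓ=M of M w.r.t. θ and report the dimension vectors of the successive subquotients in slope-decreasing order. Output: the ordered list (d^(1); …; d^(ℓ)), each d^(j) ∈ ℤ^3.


Interval decomposition of M: I[1,2]^3, I[1,3].
HN type (ℓ=2): μ^(1)=4; μ^(2)=-5

((0, 4, 1); (4, 0, 0))


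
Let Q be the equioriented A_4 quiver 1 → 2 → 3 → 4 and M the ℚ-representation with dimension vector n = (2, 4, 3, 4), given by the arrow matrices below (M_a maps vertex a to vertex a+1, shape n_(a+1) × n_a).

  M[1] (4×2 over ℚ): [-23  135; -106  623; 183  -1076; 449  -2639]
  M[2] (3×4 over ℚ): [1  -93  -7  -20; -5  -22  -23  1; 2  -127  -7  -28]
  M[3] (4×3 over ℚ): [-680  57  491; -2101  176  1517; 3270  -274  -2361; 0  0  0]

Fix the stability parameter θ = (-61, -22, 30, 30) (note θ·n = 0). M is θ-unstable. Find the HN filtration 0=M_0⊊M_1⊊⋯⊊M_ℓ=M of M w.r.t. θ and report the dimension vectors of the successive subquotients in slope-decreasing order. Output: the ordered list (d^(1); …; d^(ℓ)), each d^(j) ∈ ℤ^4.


Via rank(M_{q-1}∘⋯∘M_p): M ≅ I[1,4]^2, I[2,2], I[2,4], I[4,4].
μ_θ-semistable layers: μ^(1)=30; μ^(2)=-22; μ^(3)=-61

((0, 0, 3, 4); (0, 4, 0, 0); (2, 0, 0, 0))


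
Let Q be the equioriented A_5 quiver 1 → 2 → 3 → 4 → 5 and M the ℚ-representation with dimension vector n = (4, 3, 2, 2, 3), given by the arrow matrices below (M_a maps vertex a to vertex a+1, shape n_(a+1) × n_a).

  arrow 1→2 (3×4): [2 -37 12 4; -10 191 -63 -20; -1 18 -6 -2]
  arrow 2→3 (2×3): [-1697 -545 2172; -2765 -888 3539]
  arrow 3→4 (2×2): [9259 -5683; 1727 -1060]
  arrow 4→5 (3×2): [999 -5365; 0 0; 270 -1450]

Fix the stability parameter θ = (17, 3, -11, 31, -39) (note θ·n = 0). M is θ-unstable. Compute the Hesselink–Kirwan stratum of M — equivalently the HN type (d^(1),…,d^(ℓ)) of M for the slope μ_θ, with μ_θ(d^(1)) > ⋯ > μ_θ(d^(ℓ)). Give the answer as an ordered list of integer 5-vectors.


Interval decomposition of M: I[1,1], I[1,2], I[1,4], I[1,5], I[5,5]^2.
HN type (ℓ=6): μ^(1)=31; μ^(2)=17; μ^(3)=10; μ^(4)=3; μ^(5)=1/5; μ^(6)=-39

((0, 0, 0, 1, 0); (1, 0, 0, 0, 0); (1, 1, 0, 0, 0); (1, 1, 1, 0, 0); (1, 1, 1, 1, 1); (0, 0, 0, 0, 2))


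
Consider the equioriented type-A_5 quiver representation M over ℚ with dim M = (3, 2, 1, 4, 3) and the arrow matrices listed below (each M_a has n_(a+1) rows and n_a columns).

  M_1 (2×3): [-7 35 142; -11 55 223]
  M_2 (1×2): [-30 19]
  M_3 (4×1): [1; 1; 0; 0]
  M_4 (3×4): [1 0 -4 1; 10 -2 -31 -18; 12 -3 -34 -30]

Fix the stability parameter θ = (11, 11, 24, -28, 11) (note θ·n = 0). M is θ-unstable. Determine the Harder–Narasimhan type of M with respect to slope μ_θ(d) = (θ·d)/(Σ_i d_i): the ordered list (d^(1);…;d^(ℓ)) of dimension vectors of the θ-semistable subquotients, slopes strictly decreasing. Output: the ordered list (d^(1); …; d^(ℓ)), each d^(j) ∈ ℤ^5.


Via rank(M_{q-1}∘⋯∘M_p): M ≅ I[1,1], I[1,2], I[1,5], I[4,4], I[4,5]^2.
μ_θ-semistable layers: μ^(1)=11; μ^(2)=9/2; μ^(3)=-28

((2, 1, 0, 0, 3); (1, 1, 1, 1, 0); (0, 0, 0, 3, 0))


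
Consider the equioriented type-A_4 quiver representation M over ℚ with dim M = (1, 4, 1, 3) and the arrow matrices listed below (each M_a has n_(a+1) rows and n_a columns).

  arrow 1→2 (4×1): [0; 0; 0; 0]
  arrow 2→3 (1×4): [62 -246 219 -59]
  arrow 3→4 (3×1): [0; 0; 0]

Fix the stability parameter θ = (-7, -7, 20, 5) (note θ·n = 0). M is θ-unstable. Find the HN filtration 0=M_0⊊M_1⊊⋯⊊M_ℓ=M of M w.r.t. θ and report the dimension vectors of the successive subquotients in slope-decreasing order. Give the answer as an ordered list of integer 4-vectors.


Barcode: M ≅ I[1,1], I[2,2]^3, I[2,3], I[4,4]^3. HN layers by μ_θ (3 steps, strictly decreasing):
  μ^(1)=20; μ^(2)=5; μ^(3)=-7

((0, 0, 1, 0); (0, 0, 0, 3); (1, 4, 0, 0))


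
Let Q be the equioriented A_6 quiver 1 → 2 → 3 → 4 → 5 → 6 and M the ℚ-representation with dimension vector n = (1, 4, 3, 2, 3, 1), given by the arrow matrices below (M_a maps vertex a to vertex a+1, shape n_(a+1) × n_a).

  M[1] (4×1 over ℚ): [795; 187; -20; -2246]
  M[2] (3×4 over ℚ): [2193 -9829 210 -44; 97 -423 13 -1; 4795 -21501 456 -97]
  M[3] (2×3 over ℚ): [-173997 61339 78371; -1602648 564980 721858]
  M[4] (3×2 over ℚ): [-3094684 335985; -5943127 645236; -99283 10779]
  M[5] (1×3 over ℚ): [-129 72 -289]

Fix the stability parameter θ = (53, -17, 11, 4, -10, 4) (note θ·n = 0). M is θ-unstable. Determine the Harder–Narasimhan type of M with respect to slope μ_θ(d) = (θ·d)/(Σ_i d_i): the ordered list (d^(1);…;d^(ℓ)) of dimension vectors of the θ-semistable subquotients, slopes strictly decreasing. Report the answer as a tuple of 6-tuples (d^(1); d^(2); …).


Interval decomposition of M: I[1,6], I[2,2], I[2,3], I[2,5], I[5,5].
HN type (ℓ=5): μ^(1)=11; μ^(2)=15/2; μ^(3)=5/3; μ^(4)=-10; μ^(5)=-17

((0, 0, 1, 0, 0, 0); (1, 1, 1, 1, 1, 1); (0, 0, 1, 1, 1, 0); (0, 0, 0, 0, 1, 0); (0, 3, 0, 0, 0, 0))


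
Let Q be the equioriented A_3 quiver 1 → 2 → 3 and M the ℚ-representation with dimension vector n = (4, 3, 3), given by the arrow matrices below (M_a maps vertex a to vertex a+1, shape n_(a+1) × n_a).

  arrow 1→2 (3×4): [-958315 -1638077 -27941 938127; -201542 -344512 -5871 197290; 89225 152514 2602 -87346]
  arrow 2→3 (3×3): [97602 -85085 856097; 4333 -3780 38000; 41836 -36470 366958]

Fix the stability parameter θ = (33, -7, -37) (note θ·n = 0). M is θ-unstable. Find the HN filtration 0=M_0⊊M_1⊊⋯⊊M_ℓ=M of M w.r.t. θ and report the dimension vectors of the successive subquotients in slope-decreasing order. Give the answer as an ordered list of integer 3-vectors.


Interval decomposition of M: I[1,1], I[1,2], I[1,3]^2, I[3,3].
HN type (ℓ=4): μ^(1)=33; μ^(2)=13; μ^(3)=-11/3; μ^(4)=-37

((1, 0, 0); (1, 1, 0); (2, 2, 2); (0, 0, 1))


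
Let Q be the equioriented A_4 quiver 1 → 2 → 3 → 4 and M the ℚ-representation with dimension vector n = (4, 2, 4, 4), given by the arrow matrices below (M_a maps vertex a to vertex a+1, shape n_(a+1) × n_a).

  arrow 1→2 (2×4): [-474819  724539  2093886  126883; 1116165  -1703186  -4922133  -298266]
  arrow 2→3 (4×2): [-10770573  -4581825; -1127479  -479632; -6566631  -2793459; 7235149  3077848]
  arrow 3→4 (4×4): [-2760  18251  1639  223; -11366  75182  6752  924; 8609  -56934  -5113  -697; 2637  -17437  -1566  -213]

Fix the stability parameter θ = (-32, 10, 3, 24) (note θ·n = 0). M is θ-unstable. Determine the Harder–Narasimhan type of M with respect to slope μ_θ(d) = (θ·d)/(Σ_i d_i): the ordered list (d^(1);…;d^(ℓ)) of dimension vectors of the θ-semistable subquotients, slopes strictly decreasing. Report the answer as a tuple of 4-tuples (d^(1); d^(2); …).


Barcode: M ≅ I[1,1]^2, I[1,4]^2, I[3,4]^2. HN layers by μ_θ (4 steps, strictly decreasing):
  μ^(1)=24; μ^(2)=13/2; μ^(3)=3; μ^(4)=-32

((0, 0, 0, 4); (0, 2, 2, 0); (0, 0, 2, 0); (4, 0, 0, 0))


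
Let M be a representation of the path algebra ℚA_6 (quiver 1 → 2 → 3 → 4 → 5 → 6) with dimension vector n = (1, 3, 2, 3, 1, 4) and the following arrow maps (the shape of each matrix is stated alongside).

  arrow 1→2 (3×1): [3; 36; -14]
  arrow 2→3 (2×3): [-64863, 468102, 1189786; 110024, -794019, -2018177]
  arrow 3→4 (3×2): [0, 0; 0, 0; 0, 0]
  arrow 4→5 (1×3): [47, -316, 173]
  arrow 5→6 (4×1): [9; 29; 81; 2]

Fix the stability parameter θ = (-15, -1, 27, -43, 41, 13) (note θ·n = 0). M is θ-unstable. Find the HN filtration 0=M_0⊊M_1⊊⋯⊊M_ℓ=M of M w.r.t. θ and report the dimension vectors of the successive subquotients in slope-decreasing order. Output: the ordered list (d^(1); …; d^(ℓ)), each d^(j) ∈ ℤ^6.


Interval decomposition of M: I[1,3], I[2,2], I[2,3], I[4,4]^2, I[4,6], I[6,6]^3.
HN type (ℓ=5): μ^(1)=27; μ^(2)=13; μ^(3)=-1; μ^(4)=-15; μ^(5)=-43

((0, 0, 2, 0, 1, 1); (0, 0, 0, 0, 0, 3); (0, 3, 0, 0, 0, 0); (1, 0, 0, 0, 0, 0); (0, 0, 0, 3, 0, 0))


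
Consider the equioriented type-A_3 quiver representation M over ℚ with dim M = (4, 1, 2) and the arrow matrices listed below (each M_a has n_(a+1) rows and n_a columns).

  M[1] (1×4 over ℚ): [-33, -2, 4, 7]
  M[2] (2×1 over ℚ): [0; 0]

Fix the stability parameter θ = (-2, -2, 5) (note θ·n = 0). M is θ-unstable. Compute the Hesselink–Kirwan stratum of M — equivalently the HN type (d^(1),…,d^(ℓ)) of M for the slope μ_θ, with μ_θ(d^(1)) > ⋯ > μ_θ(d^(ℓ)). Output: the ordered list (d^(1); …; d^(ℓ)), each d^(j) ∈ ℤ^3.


Barcode: M ≅ I[1,1]^3, I[1,2], I[3,3]^2. HN layers by μ_θ (2 steps, strictly decreasing):
  μ^(1)=5; μ^(2)=-2

((0, 0, 2); (4, 1, 0))


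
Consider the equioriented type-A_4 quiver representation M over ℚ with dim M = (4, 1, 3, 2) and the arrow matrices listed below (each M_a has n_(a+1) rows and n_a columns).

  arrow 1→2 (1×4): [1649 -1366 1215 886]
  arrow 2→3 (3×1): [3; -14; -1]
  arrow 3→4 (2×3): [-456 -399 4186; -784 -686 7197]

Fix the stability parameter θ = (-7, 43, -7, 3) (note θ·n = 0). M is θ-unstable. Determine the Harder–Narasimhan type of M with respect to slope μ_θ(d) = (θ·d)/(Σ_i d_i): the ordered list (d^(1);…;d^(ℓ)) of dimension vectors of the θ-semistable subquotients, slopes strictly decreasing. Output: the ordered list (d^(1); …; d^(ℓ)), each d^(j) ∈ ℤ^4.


Via rank(M_{q-1}∘⋯∘M_p): M ≅ I[1,1]^3, I[1,4], I[3,3], I[3,4].
μ_θ-semistable layers: μ^(1)=13; μ^(2)=3; μ^(3)=-7

((0, 1, 1, 1); (0, 0, 0, 1); (4, 0, 2, 0))


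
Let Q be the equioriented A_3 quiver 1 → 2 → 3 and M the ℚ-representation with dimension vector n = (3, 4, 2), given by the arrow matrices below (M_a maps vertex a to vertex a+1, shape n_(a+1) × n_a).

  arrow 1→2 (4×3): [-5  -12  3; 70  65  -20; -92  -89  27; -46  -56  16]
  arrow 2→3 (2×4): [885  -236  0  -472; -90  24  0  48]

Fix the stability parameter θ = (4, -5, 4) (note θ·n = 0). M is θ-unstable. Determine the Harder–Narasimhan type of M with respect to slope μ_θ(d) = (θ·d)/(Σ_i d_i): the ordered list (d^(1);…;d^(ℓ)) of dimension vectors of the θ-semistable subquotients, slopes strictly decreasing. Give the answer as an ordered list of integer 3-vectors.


Barcode: M ≅ I[1,2]^2, I[1,3], I[2,2], I[3,3]. HN layers by μ_θ (3 steps, strictly decreasing):
  μ^(1)=4; μ^(2)=-1/2; μ^(3)=-5

((0, 0, 2); (3, 3, 0); (0, 1, 0))


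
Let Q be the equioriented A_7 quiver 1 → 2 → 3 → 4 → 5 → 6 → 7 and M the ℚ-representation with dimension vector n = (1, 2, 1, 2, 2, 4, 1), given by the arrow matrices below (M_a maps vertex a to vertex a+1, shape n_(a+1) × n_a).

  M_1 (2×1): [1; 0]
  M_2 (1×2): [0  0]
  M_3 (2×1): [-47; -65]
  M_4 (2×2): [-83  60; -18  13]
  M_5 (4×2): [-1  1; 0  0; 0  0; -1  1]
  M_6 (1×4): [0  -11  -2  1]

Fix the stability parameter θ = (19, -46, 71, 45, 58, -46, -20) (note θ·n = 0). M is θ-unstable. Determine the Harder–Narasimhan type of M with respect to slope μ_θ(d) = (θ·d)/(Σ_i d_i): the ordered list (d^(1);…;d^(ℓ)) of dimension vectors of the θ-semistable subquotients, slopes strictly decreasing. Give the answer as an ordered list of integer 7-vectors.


Barcode: M ≅ I[1,2], I[2,2], I[3,5], I[4,7], I[6,6]^3. HN layers by μ_θ (4 steps, strictly decreasing):
  μ^(1)=58; μ^(2)=37/4; μ^(3)=-27/2; μ^(4)=-46

((0, 0, 1, 1, 1, 0, 0); (0, 0, 0, 1, 1, 1, 1); (1, 1, 0, 0, 0, 0, 0); (0, 1, 0, 0, 0, 3, 0))


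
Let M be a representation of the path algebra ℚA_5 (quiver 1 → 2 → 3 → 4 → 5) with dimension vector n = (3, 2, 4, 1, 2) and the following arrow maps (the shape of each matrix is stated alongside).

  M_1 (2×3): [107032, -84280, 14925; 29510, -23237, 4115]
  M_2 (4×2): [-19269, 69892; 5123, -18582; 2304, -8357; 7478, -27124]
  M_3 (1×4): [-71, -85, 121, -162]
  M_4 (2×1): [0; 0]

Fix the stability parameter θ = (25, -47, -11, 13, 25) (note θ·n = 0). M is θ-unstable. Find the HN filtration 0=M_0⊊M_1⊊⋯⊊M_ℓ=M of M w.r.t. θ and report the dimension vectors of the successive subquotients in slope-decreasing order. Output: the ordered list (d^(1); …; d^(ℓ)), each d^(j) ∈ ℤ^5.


Interval decomposition of M: I[1,1], I[1,3], I[1,4], I[3,3]^2, I[5,5]^2.
HN type (ℓ=3): μ^(1)=25; μ^(2)=13; μ^(3)=-11

((1, 0, 0, 0, 2); (0, 0, 0, 1, 0); (2, 2, 4, 0, 0))


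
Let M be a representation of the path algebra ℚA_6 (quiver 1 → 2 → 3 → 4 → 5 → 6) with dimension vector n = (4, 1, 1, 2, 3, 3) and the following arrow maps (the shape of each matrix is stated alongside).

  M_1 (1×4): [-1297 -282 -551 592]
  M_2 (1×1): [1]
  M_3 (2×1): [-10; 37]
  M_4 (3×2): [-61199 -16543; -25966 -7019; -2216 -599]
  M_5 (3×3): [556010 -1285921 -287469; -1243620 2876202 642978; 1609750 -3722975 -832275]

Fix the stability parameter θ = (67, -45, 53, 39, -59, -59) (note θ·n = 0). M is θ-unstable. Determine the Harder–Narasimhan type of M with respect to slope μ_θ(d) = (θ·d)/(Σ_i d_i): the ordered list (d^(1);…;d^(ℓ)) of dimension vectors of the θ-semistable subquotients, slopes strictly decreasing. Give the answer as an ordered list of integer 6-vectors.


Interval decomposition of M: I[1,1]^3, I[1,5], I[4,5], I[5,6], I[6,6]^2.
HN type (ℓ=4): μ^(1)=67; μ^(2)=11; μ^(3)=-10; μ^(4)=-59

((3, 0, 0, 0, 0, 0); (1, 1, 1, 1, 1, 0); (0, 0, 0, 1, 1, 0); (0, 0, 0, 0, 1, 3))


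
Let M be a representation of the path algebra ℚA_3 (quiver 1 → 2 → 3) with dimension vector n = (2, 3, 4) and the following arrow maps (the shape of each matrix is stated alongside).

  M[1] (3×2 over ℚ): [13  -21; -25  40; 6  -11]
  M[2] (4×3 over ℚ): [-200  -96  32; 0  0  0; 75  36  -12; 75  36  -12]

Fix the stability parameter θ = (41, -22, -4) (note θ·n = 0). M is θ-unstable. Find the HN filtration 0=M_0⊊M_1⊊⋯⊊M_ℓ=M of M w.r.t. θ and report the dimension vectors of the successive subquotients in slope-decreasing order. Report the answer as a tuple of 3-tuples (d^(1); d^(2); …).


Interval decomposition of M: I[1,2], I[1,3], I[2,2], I[3,3]^3.
HN type (ℓ=4): μ^(1)=19/2; μ^(2)=5; μ^(3)=-4; μ^(4)=-22

((1, 1, 0); (1, 1, 1); (0, 0, 3); (0, 1, 0))


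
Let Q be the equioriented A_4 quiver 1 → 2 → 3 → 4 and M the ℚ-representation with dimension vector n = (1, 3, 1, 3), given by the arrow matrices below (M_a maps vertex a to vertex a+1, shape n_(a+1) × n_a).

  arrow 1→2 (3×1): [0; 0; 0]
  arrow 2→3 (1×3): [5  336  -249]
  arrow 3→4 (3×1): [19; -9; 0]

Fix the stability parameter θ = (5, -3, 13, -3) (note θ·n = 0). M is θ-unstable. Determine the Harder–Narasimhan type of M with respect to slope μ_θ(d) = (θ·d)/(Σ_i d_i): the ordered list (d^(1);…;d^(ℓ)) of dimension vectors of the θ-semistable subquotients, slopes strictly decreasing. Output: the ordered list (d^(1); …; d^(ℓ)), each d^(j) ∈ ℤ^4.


Interval decomposition of M: I[1,1], I[2,2]^2, I[2,4], I[4,4]^2.
HN type (ℓ=2): μ^(1)=5; μ^(2)=-3

((1, 0, 1, 1); (0, 3, 0, 2))


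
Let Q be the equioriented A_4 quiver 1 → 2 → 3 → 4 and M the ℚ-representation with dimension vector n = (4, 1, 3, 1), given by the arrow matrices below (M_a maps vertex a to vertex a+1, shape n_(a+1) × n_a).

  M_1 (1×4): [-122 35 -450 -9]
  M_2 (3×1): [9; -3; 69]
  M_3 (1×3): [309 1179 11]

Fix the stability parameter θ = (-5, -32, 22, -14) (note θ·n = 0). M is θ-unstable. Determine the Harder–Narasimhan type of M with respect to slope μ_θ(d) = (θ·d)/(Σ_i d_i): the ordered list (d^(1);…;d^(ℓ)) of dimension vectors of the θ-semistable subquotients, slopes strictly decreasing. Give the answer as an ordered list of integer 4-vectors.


Interval decomposition of M: I[1,1]^3, I[1,4], I[3,3]^2.
HN type (ℓ=4): μ^(1)=22; μ^(2)=4; μ^(3)=-5; μ^(4)=-37/2

((0, 0, 2, 0); (0, 0, 1, 1); (3, 0, 0, 0); (1, 1, 0, 0))


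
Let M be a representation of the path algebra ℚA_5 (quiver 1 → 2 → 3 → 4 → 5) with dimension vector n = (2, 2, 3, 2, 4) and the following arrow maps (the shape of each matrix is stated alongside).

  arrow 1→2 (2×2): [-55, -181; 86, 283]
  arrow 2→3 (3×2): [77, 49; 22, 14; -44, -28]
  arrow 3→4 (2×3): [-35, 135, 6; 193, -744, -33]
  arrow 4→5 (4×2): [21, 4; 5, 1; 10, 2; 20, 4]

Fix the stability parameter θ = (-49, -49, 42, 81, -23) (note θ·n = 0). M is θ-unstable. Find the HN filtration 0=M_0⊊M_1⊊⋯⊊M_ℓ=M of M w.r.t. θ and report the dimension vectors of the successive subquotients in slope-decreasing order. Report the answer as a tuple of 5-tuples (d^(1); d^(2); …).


Barcode: M ≅ I[1,2], I[1,5], I[3,3], I[3,5], I[5,5]^2. HN layers by μ_θ (4 steps, strictly decreasing):
  μ^(1)=42; μ^(2)=100/3; μ^(3)=-23; μ^(4)=-49

((0, 0, 1, 0, 0); (0, 0, 2, 2, 2); (0, 0, 0, 0, 2); (2, 2, 0, 0, 0))
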